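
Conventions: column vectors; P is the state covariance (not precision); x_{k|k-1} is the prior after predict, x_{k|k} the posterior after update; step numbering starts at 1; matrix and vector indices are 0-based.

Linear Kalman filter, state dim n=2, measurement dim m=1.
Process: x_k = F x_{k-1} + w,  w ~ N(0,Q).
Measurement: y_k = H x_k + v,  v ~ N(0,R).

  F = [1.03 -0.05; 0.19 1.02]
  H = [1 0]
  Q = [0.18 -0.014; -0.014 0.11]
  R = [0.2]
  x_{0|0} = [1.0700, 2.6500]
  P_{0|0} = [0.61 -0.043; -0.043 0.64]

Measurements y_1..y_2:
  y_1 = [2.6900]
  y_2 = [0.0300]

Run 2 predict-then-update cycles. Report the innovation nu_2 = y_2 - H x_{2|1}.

innov = [-2.2500]

step 1: x^-=[0.9696, 2.9063]  P^-=[0.8332 0.0280; 0.0280 0.7812]  S=[1.0332]  K=[0.8064; 0.0271]  nu=[1.7204]  x^+=[2.3570, 2.9529]  P^+=[0.1613 0.0054; 0.0054 0.7805]
step 2: x^-=[2.2800, 3.4598]  P^-=[0.3525 -0.0166; -0.0166 0.9299]  S=[0.5525]  K=[0.6380; -0.0301]  nu=[-2.2500]  x^+=[0.8445, 3.5274]  P^+=[0.1276 -0.0060; -0.0060 0.9294]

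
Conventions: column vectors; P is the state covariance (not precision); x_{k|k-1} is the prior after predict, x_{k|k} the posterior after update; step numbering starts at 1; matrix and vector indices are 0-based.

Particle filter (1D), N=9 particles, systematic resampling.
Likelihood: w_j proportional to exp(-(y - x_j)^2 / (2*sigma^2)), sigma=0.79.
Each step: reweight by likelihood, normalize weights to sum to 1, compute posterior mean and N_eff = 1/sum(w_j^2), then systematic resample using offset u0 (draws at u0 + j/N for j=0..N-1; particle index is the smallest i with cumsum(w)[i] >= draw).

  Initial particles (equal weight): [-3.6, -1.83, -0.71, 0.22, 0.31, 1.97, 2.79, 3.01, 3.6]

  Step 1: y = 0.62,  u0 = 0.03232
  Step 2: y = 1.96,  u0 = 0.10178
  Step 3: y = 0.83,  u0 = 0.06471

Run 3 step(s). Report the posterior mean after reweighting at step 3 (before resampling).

post_mean = 1.0815

step 1: w=[0.0000, 0.0035, 0.1044, 0.3788, 0.3987, 0.1000, 0.0099, 0.0044, 0.0004]  mean=0.3656  Neff=3.0919  idx=[2, 3, 3, 3, 3, 4, 4, 4, 5]
step 2: w=[0.0020, 0.0521, 0.0521, 0.0521, 0.0521, 0.0666, 0.0666, 0.0666, 0.5897]  mean=1.2681  Neff=2.6888  idx=[2, 5, 6, 8, 8, 8, 8, 8, 8]
step 3: w=[0.1660, 0.1801, 0.1801, 0.0790, 0.0790, 0.0790, 0.0790, 0.0790, 0.0790]  mean=1.0815  Neff=7.7014  idx=[0, 1, 1, 2, 2, 4, 5, 7, 8]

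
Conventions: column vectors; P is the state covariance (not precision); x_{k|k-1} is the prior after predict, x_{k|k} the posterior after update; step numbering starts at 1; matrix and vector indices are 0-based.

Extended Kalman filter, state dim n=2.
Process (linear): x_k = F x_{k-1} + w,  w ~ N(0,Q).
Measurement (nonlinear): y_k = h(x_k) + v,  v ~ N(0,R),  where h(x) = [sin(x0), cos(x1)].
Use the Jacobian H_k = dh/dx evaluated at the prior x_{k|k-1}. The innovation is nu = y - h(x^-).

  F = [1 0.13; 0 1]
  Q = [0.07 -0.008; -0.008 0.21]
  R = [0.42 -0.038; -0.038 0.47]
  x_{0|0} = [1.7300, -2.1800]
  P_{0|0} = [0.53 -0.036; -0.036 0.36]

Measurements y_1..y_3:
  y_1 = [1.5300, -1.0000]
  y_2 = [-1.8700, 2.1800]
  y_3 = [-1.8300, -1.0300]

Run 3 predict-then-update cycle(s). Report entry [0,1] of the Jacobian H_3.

H_jac[0,1] = 0.0000

step 1: x^-=[1.4466, -2.1800]  P^-=[0.5967 0.0028; 0.0028 0.5700]  H_jac=[0.1239 0.0000; 0.0000 0.8201]  S=[0.4292 -0.0377; -0.0377 0.8534]  K=[0.1732 0.0103; 0.0491 0.5500]  nu=[0.5377, -0.4278]  x^+=[1.5353, -2.3888]  P^+=[0.5839 -0.0021; -0.0021 0.3129]
step 2: x^-=[1.2247, -2.3888]  P^-=[0.6586 0.0306; 0.0306 0.5229]  H_jac=[0.3392 0.0000; 0.0000 0.6837]  S=[0.4958 -0.0309; -0.0309 0.7144]  K=[0.4537 0.0489; 0.0523 0.5027]  nu=[-2.8107, 2.9098]  x^+=[0.0919, -1.0731]  P^+=[0.5563 0.0084; 0.0084 0.3427]
step 3: x^-=[-0.0476, -1.0731]  P^-=[0.6342 0.0449; 0.0449 0.5527]  H_jac=[0.9989 0.0000; 0.0000 0.8787]  S=[1.0528 0.0014; 0.0014 0.8967]  K=[0.6017 0.0431; 0.0419 0.5415]  nu=[-1.7824, -1.5074]  x^+=[-1.1850, -1.9640]  P^+=[0.2514 -0.0030; -0.0030 0.2878]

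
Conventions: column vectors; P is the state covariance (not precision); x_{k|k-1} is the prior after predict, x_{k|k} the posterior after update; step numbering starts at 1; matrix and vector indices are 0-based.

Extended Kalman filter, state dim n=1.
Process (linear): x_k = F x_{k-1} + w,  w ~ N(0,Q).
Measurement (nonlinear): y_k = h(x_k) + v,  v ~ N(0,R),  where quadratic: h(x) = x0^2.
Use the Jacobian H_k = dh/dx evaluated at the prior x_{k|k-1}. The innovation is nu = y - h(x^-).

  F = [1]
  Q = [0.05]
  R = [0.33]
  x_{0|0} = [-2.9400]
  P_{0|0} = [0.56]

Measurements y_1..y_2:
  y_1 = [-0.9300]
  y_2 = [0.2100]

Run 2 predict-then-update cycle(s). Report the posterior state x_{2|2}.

x_post = [-1.0050]

step 1: x^-=[-2.9400]  P^-=[0.6100]  H_jac=[-5.8800]  S=[21.4204]  K=[-0.1674]  nu=[-9.5736]  x^+=[-1.3369]  P^+=[0.0094]
step 2: x^-=[-1.3369]  P^-=[0.0594]  H_jac=[-2.6738]  S=[0.7547]  K=[-0.2105]  nu=[-1.5774]  x^+=[-1.0050]  P^+=[0.0260]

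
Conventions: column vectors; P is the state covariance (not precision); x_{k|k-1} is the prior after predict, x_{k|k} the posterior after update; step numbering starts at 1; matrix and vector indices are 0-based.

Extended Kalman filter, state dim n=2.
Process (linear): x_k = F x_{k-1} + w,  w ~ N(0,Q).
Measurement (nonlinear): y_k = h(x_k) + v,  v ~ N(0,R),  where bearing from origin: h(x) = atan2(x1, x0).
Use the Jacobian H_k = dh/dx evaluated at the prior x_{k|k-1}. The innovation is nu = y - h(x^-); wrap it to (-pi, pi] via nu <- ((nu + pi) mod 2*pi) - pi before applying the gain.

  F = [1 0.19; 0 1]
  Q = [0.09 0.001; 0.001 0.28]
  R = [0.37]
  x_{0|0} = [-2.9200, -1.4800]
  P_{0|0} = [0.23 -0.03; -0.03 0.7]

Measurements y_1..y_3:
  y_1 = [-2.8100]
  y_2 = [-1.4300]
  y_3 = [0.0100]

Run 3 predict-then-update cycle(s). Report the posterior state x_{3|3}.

x_post = [-4.0069, -3.4658]

step 1: x^-=[-3.2012, -1.4800]  P^-=[0.3339 0.1040; 0.1040 0.9800]  H_jac=[0.1190 -0.2574]  S=[0.4333]  K=[0.0299; -0.5536]  nu=[-0.1015]  x^+=[-3.2042, -1.4238]  P^+=[0.3335 0.1112; 0.1112 0.8472]
step 2: x^-=[-3.4748, -1.4238]  P^-=[0.4963 0.2731; 0.2731 1.1272]  H_jac=[0.1010 -0.2464]  S=[0.4299]  K=[-0.0400; -0.5819]  nu=[1.3227]  x^+=[-3.5277, -2.1936]  P^+=[0.4956 0.2631; 0.2631 0.9816]
step 3: x^-=[-3.9444, -2.1936]  P^-=[0.7211 0.4507; 0.4507 1.2616]  H_jac=[0.1077 -0.1936]  S=[0.4069]  K=[-0.0236; -0.4812]  nu=[2.6441]  x^+=[-4.0069, -3.4658]  P^+=[0.7208 0.4460; 0.4460 1.1674]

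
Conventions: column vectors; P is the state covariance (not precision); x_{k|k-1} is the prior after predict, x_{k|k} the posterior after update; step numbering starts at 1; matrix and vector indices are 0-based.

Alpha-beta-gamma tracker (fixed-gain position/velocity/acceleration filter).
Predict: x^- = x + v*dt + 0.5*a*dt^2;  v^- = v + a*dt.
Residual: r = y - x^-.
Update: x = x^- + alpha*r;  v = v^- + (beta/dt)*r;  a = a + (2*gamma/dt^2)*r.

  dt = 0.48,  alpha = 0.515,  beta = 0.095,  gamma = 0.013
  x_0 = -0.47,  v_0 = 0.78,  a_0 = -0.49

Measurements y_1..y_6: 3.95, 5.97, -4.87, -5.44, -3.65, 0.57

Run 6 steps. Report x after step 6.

x_post = -2.0064

step 1: x_pred=-0.1520  r=4.1020  x^+=1.9605  v^+=1.3567  a^+=-0.0271
step 2: x_pred=2.6086  r=3.3614  x^+=4.3397  v^+=2.0089  a^+=0.3522
step 3: x_pred=5.3446  r=-10.2146  x^+=0.0841  v^+=0.1564  a^+=-0.8005
step 4: x_pred=0.0669  r=-5.5069  x^+=-2.7691  v^+=-1.3178  a^+=-1.4219
step 5: x_pred=-3.5655  r=-0.0845  x^+=-3.6090  v^+=-2.0170  a^+=-1.4314
step 6: x_pred=-4.7421  r=5.3121  x^+=-2.0064  v^+=-1.6527  a^+=-0.8320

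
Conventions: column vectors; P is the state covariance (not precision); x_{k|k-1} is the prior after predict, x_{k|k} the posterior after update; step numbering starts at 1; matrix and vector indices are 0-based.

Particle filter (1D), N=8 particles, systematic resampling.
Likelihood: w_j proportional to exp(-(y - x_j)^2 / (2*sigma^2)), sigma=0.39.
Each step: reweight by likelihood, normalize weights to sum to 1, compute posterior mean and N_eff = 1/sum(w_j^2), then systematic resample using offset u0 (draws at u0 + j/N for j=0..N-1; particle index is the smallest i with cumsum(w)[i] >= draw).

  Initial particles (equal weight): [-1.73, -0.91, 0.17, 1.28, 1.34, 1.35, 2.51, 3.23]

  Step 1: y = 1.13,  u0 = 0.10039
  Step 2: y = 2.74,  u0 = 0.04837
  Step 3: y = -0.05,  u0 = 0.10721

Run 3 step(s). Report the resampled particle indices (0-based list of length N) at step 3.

step 1: w=[0.0000, 0.0000, 0.0179, 0.3444, 0.3208, 0.3163, 0.0007, 0.0000]  mean=1.3024  Neff=3.1075  idx=[3, 3, 3, 4, 4, 5, 5, 5]
step 2: w=[0.0813, 0.0813, 0.0813, 0.1430, 0.1430, 0.1567, 0.1567, 0.1567]  mean=1.3301  Neff=7.4415  idx=[0, 2, 3, 4, 5, 5, 6, 7]
step 3: w=[0.1885, 0.1885, 0.1103, 0.1103, 0.1006, 0.1006, 0.1006, 0.1006]  mean=1.3214  Neff=7.3588  idx=[0, 1, 1, 2, 4, 5, 6, 7]

resampled_idx = [0, 1, 1, 2, 4, 5, 6, 7]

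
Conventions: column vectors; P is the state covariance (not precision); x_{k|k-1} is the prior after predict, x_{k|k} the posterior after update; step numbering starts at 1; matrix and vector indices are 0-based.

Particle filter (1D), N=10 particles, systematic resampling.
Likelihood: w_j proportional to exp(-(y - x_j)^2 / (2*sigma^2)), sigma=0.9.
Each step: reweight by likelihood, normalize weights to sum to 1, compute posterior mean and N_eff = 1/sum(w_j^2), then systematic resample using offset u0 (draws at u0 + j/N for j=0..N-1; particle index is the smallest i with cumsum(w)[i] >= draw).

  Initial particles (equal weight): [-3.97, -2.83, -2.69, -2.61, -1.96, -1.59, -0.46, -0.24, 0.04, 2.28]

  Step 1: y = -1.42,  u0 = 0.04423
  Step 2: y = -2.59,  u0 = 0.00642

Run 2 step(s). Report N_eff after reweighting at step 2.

N_eff = 6.8937

step 1: w=[0.0043, 0.0702, 0.0885, 0.1000, 0.2001, 0.2354, 0.1357, 0.1014, 0.0643, 0.0001]  mean=-1.5656  Neff=6.6197  idx=[1, 2, 3, 4, 4, 5, 5, 6, 7, 8]
step 2: w=[0.1690, 0.1740, 0.1751, 0.1371, 0.1371, 0.0945, 0.0945, 0.0106, 0.0058, 0.0024]  mean=-2.2471  Neff=6.8937  idx=[0, 0, 1, 1, 2, 2, 3, 4, 5, 6]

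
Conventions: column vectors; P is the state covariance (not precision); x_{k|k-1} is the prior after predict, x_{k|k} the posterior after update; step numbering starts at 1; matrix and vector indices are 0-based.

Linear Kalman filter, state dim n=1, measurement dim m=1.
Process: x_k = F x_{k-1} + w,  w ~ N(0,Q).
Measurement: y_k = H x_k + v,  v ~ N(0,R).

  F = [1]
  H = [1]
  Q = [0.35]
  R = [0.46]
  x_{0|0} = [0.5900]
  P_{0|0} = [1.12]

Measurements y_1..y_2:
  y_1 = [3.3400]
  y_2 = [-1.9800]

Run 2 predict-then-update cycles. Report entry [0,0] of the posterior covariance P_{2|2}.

P_post[0,0] = 0.2776

step 1: x^-=[0.5900]  P^-=[1.4700]  S=[1.9300]  K=[0.7617]  nu=[2.7500]  x^+=[2.6846]  P^+=[0.3504]
step 2: x^-=[2.6846]  P^-=[0.7004]  S=[1.1604]  K=[0.6036]  nu=[-4.6646]  x^+=[-0.1308]  P^+=[0.2776]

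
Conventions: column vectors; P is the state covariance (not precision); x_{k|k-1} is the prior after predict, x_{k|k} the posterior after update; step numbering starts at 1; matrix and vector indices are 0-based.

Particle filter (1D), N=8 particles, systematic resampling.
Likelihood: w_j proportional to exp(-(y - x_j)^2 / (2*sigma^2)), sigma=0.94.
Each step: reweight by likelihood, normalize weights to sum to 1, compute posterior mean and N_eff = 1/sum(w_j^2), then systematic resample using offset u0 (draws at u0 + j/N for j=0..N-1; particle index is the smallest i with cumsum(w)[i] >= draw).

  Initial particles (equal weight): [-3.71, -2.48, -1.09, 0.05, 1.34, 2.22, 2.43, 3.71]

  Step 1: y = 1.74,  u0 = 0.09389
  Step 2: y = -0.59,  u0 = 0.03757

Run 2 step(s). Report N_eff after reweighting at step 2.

N_eff = 3.5672

step 1: w=[0.0000, 0.0000, 0.0037, 0.0691, 0.3176, 0.3052, 0.2656, 0.0387]  mean=1.8915  Neff=3.6915  idx=[4, 4, 4, 5, 5, 6, 6, 7]
step 2: w=[0.3046, 0.3046, 0.3046, 0.0287, 0.0287, 0.0144, 0.0144, 0.0001]  mean=1.4221  Neff=3.5672  idx=[0, 0, 0, 1, 1, 2, 2, 2]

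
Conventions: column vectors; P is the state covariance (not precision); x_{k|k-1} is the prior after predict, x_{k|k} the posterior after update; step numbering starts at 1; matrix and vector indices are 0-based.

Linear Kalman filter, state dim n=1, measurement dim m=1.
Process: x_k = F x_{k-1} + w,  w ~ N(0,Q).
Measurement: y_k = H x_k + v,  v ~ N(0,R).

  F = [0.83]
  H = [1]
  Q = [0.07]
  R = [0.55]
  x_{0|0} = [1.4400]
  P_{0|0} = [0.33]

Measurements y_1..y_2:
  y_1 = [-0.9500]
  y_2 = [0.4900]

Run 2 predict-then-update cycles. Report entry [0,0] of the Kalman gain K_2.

K[0,0] = 0.2695

step 1: x^-=[1.1952]  P^-=[0.2973]  S=[0.8473]  K=[0.3509]  nu=[-2.1452]  x^+=[0.4424]  P^+=[0.1930]
step 2: x^-=[0.3672]  P^-=[0.2030]  S=[0.7530]  K=[0.2695]  nu=[0.1228]  x^+=[0.4003]  P^+=[0.1483]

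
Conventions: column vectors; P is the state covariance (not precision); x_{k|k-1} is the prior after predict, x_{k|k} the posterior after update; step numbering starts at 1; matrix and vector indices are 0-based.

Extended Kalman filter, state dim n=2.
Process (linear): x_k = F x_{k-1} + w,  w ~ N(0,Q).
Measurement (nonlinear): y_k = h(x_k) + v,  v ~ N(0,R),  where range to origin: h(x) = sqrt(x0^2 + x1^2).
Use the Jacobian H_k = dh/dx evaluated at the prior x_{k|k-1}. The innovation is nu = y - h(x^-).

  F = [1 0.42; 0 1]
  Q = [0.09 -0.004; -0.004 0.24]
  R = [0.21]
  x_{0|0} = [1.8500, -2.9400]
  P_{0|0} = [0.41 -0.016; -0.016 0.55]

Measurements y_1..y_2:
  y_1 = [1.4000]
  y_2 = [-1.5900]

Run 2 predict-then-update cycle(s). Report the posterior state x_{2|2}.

x_post = [1.0175, 0.5618]

step 1: x^-=[0.6152, -2.9400]  P^-=[0.5836 0.2110; 0.2110 0.7900]  H_jac=[0.2048 -0.9788]  S=[0.9067]  K=[-0.0959; -0.8051]  nu=[-1.6037]  x^+=[0.7691, -1.6488]  P^+=[0.5752 0.1410; 0.1410 0.2022]
step 2: x^-=[0.0766, -1.6488]  P^-=[0.8193 0.2219; 0.2219 0.4422]  H_jac=[0.0464 -0.9989]  S=[0.6325]  K=[-0.2904; -0.6822]  nu=[-3.2406]  x^+=[1.0175, 0.5618]  P^+=[0.7660 0.0966; 0.0966 0.1479]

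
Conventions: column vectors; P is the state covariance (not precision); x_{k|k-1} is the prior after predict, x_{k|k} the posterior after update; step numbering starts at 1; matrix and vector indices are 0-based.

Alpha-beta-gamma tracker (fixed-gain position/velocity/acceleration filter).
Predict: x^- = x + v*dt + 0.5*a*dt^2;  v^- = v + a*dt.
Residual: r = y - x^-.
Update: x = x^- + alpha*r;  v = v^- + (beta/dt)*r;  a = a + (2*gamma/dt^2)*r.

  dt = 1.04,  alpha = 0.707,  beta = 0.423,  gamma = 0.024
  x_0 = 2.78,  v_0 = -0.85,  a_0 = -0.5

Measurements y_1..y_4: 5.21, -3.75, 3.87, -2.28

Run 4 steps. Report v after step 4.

v_post = -1.8429

step 1: x_pred=1.6256  r=3.5844  x^+=4.1598  v^+=0.0879  a^+=-0.3409
step 2: x_pred=4.0668  r=-7.8168  x^+=-1.4597  v^+=-3.4460  a^+=-0.6878
step 3: x_pred=-5.4155  r=9.2855  x^+=1.1493  v^+=-0.3847  a^+=-0.2757
step 4: x_pred=0.6002  r=-2.8802  x^+=-1.4361  v^+=-1.8429  a^+=-0.4036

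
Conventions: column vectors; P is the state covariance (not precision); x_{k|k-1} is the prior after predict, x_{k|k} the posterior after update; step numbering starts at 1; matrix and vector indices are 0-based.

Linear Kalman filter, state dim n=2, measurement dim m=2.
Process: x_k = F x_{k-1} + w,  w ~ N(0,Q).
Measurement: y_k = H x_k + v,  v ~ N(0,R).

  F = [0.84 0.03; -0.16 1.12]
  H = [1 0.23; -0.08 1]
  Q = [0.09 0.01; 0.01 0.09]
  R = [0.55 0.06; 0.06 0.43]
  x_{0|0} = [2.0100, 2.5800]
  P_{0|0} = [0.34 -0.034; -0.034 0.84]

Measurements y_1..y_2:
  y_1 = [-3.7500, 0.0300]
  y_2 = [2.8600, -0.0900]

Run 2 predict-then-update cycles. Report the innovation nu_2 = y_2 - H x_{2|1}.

innov = [2.9213, -0.8047]

step 1: x^-=[1.7658, 2.5680]  P^-=[0.3289 -0.0393; -0.0393 1.1646]  S=[0.9225 0.2630; 0.2630 1.6030]  K=[0.3760 -0.1026; 0.0421 0.7216]  nu=[-6.1064, -2.3967]  x^+=[-0.2845, 0.5817]  P^+=[0.2019 -0.0054; -0.0054 0.3124]
step 2: x^-=[-0.2216, 0.6970]  P^-=[0.2325 -0.0117; -0.0117 0.4889]  S=[0.8030 0.1424; 0.1424 0.9223]  K=[0.3002 -0.0792; 0.0322 0.5262]  nu=[2.9213, -0.8047]  x^+=[0.7192, 0.3676]  P^+=[0.1611 -0.0032; -0.0032 0.2279]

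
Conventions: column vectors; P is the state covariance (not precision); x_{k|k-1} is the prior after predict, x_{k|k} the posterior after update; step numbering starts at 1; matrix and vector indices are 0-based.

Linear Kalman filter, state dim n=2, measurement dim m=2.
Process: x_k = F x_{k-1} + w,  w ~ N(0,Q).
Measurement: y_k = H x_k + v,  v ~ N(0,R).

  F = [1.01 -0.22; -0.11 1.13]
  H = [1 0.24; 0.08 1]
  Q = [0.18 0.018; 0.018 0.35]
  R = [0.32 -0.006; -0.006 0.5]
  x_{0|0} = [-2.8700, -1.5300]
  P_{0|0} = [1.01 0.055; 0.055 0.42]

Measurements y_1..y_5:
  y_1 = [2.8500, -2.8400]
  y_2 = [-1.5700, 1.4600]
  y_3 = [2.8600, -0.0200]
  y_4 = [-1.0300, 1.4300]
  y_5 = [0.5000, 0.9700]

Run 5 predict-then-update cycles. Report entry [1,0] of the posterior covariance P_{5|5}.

P_post[1,0] = -0.0844

step 1: x^-=[-2.5621, -1.4132]  P^-=[1.2062 -0.1345; -0.1345 0.8848]  S=[1.5126 0.1658; 0.1658 1.3710]  K=[0.7896 -0.1232; -0.0186 0.6398]  nu=[5.7513, -1.2218]  x^+=[2.1296, -2.3022]  P^+=[0.2746 -0.0883; -0.0883 0.3271]
step 2: x^-=[2.6573, -2.8357]  P^-=[0.5152 -0.1967; -0.1967 0.7929]  S=[0.7864 0.0250; 0.0250 1.2647]  K=[0.5993 -0.1348; -0.0277 0.6150]  nu=[-3.5468, 4.0831]  x^+=[-0.0189, -0.2260]  P^+=[0.2137 -0.0881; -0.0881 0.3147]
step 3: x^-=[0.0307, -0.2533]  P^-=[0.4524 -0.1867; -0.1867 0.7764]  S=[0.7275 0.0263; 0.0263 1.2494]  K=[0.5651 -0.1323; -0.0225 0.6099]  nu=[2.8901, 0.2309]  x^+=[1.6332, -0.1775]  P^+=[0.2022 -0.0857; -0.0857 0.3120]
step 4: x^-=[1.6886, -0.3802]  P^-=[0.4394 -0.1819; -0.1819 0.7721]  S=[0.7166 0.0290; 0.0290 1.2458]  K=[0.5576 -0.1308; -0.0199 0.6085]  nu=[-2.6273, 1.6752]  x^+=[0.0044, 0.6916]  P^+=[0.1996 -0.0847; -0.0847 0.3112]
step 5: x^-=[-0.1477, 0.7810]  P^-=[0.4363 -0.1803; -0.1803 0.7708]  S=[0.7141 0.0302; 0.0302 1.2448]  K=[0.5558 -0.1303; -0.0191 0.6081]  nu=[0.4602, 0.2008]  x^+=[0.0820, 0.8943]  P^+=[0.1989 -0.0844; -0.0844 0.3109]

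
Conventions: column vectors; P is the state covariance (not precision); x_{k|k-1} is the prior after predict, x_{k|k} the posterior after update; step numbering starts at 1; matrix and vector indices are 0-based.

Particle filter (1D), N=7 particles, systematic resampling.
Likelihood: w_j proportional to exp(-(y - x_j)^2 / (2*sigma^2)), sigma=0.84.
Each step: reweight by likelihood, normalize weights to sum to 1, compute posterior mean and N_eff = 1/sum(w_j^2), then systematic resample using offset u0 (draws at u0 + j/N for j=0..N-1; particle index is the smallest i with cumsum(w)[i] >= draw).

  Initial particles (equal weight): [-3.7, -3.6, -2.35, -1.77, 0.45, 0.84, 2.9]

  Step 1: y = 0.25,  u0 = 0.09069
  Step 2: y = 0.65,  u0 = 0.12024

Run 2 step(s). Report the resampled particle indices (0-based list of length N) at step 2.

resampled_idx = [0, 1, 2, 3, 4, 5, 6]

step 1: w=[0.0000, 0.0000, 0.0046, 0.0304, 0.5329, 0.4284, 0.0038]  mean=0.5459  Neff=2.1350  idx=[4, 4, 4, 4, 5, 5, 5]
step 2: w=[0.1427, 0.1427, 0.1427, 0.1427, 0.1431, 0.1431, 0.1431]  mean=0.6174  Neff=7.0000  idx=[0, 1, 2, 3, 4, 5, 6]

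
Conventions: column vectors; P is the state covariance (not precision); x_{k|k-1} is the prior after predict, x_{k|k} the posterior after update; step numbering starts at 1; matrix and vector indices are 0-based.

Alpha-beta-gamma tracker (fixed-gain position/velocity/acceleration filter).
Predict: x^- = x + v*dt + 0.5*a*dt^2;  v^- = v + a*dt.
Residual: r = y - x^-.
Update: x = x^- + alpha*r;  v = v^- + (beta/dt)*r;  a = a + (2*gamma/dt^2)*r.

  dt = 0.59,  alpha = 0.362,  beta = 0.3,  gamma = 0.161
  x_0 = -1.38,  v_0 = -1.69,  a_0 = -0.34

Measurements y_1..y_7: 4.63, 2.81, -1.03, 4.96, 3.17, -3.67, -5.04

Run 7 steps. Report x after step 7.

x_post = -5.7554

step 1: x_pred=-2.4363  r=7.0663  x^+=0.1217  v^+=1.7024  a^+=6.1965
step 2: x_pred=2.2046  r=0.6054  x^+=2.4238  v^+=5.6661  a^+=6.7564
step 3: x_pred=6.9428  r=-7.9728  x^+=4.0566  v^+=5.5985  a^+=-0.6185
step 4: x_pred=7.2521  r=-2.2921  x^+=6.4223  v^+=4.0681  a^+=-2.7388
step 5: x_pred=8.3458  r=-5.1758  x^+=6.4722  v^+=-0.1796  a^+=-7.5265
step 6: x_pred=5.0563  r=-8.7263  x^+=1.8973  v^+=-9.0573  a^+=-15.5985
step 7: x_pred=-6.1614  r=1.1214  x^+=-5.7554  v^+=-17.6902  a^+=-14.5612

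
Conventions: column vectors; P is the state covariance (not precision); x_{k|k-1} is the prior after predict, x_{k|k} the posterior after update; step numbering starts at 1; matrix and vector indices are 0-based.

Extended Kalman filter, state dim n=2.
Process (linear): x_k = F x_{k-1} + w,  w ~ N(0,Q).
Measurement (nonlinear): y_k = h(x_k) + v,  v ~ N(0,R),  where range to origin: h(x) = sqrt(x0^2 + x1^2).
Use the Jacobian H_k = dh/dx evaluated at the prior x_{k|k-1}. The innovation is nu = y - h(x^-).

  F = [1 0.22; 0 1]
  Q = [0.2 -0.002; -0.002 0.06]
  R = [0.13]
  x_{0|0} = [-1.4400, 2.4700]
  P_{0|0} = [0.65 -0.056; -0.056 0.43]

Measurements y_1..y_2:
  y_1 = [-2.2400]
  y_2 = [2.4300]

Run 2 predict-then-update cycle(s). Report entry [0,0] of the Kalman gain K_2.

K[0,0] = 1.0704

step 1: x^-=[-0.8966, 2.4700]  P^-=[0.8462 0.0366; 0.0366 0.4900]  H_jac=[-0.3412 0.9400]  S=[0.6380]  K=[-0.3986; 0.7024]  nu=[-4.8677]  x^+=[1.0438, -0.9489]  P^+=[0.7448 0.2152; 0.2152 0.1753]
step 2: x^-=[0.8350, -0.9489]  P^-=[1.0480 0.2518; 0.2518 0.2353]  H_jac=[0.6606 -0.7507]  S=[0.4702]  K=[1.0704; -0.0219]  nu=[1.1660]  x^+=[2.0831, -0.9744]  P^+=[0.5093 0.2628; 0.2628 0.2350]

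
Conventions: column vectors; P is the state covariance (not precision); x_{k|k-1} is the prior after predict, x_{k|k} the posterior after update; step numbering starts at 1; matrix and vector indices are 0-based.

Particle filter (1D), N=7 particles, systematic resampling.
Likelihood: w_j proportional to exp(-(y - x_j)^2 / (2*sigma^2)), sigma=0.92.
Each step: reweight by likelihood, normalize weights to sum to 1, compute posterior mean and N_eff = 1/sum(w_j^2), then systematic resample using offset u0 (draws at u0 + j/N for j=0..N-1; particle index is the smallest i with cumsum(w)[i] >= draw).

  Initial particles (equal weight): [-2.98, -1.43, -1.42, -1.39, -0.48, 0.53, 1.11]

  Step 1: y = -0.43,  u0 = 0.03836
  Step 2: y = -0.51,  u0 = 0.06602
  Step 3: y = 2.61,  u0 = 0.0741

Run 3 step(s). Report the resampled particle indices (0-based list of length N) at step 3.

step 1: w=[0.0061, 0.1564, 0.1583, 0.1638, 0.2820, 0.1638, 0.0696]  mean=-0.6655  Neff=5.3305  idx=[1, 2, 3, 3, 4, 4, 5]
step 2: w=[0.1210, 0.1223, 0.1263, 0.1263, 0.1994, 0.1994, 0.1053]  mean=-0.8334  Neff=6.5741  idx=[0, 1, 2, 3, 4, 5, 6]
step 3: w=[0.0008, 0.0008, 0.0009, 0.0009, 0.0418, 0.0418, 0.9131]  mean=0.4390  Neff=1.1945  idx=[5, 6, 6, 6, 6, 6, 6]

resampled_idx = [5, 6, 6, 6, 6, 6, 6]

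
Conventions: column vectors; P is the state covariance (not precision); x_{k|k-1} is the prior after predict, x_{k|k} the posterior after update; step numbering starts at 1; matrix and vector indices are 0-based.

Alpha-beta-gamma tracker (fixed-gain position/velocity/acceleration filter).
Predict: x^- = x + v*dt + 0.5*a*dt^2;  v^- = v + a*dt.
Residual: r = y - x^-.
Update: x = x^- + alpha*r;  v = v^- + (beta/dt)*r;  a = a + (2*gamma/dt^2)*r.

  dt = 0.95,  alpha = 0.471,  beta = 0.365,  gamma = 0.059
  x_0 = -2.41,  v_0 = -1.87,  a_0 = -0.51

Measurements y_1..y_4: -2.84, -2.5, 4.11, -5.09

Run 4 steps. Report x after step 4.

step 1: x_pred=-4.4166  r=1.5766  x^+=-3.6740  v^+=-1.7487  a^+=-0.3039
step 2: x_pred=-5.4725  r=2.9725  x^+=-4.0724  v^+=-0.8954  a^+=0.0848
step 3: x_pred=-4.8848  r=8.9948  x^+=-0.6482  v^+=2.6411  a^+=1.2608
step 4: x_pred=2.4297  r=-7.5197  x^+=-1.1121  v^+=0.9497  a^+=0.2776

x_post = -1.1121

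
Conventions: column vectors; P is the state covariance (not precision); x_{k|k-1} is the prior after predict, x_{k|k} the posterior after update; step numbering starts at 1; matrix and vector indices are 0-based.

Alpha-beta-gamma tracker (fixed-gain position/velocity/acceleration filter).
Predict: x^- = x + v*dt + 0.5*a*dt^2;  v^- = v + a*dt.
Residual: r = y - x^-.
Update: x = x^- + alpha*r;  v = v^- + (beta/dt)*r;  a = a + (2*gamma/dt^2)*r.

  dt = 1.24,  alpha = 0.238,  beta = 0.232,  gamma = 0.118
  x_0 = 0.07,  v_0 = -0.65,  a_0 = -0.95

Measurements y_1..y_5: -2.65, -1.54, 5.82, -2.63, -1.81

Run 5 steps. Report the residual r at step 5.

step 1: x_pred=-1.4664  r=-1.1836  x^+=-1.7481  v^+=-2.0495  a^+=-1.1317
step 2: x_pred=-5.1594  r=3.6194  x^+=-4.2980  v^+=-2.7755  a^+=-0.5761
step 3: x_pred=-8.1826  r=14.0026  x^+=-4.8500  v^+=-0.8701  a^+=1.5731
step 4: x_pred=-4.7196  r=2.0896  x^+=-4.2223  v^+=1.4714  a^+=1.8938
step 5: x_pred=-0.9417  r=-0.8683  x^+=-1.1484  v^+=3.6573  a^+=1.7605

resid = -0.8683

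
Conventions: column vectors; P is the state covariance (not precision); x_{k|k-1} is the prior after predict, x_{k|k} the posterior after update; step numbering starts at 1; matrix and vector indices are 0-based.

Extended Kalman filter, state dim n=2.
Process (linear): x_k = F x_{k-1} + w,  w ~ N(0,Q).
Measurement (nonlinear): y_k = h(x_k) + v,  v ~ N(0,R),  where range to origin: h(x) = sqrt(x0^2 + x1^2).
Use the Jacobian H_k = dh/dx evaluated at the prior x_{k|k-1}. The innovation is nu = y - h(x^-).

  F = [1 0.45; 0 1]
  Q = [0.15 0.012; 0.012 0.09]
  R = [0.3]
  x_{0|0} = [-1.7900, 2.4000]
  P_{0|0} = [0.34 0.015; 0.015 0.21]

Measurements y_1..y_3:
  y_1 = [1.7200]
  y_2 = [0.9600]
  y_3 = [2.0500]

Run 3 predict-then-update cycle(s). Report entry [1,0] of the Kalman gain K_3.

step 1: x^-=[-0.7100, 2.4000]  P^-=[0.5460 0.1215; 0.1215 0.3000]  H_jac=[-0.2837 0.9589]  S=[0.5537]  K=[-0.0693; 0.4573]  nu=[-0.7828]  x^+=[-0.6557, 2.0420]  P^+=[0.5434 0.1391; 0.1391 0.1842]
step 2: x^-=[0.2632, 2.0420]  P^-=[0.8558 0.2339; 0.2339 0.2742]  H_jac=[0.1278 0.9918]  S=[0.6430]  K=[0.5310; 0.4694]  nu=[-1.0989]  x^+=[-0.3203, 1.5261]  P^+=[0.6745 0.0737; 0.0737 0.1325]
step 3: x^-=[0.3665, 1.5261]  P^-=[0.9177 0.1453; 0.1453 0.2225]  H_jac=[0.2335 0.9724]  S=[0.6264]  K=[0.5676; 0.3996]  nu=[0.4805]  x^+=[0.6392, 1.7181]  P^+=[0.7159 0.0032; 0.0032 0.1225]

K[1,0] = 0.3996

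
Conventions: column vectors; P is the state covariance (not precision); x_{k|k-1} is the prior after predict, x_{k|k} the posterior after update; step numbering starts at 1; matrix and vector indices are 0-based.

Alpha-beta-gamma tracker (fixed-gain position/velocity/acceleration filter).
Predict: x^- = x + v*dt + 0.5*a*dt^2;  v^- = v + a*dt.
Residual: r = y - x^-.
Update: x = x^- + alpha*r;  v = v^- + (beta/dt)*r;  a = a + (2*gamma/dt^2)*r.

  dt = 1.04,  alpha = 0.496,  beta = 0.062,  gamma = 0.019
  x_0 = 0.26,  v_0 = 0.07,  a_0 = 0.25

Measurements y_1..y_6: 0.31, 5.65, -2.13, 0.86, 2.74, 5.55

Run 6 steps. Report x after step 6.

step 1: x_pred=0.4680  r=-0.1580  x^+=0.3896  v^+=0.3206  a^+=0.2444
step 2: x_pred=0.8552  r=4.7948  x^+=3.2334  v^+=0.8606  a^+=0.4129
step 3: x_pred=4.3518  r=-6.4818  x^+=1.1368  v^+=0.9037  a^+=0.1852
step 4: x_pred=2.1768  r=-1.3168  x^+=1.5237  v^+=1.0177  a^+=0.1389
step 5: x_pred=2.6572  r=0.0828  x^+=2.6983  v^+=1.1671  a^+=0.1418
step 6: x_pred=3.9888  r=1.5612  x^+=4.7632  v^+=1.4077  a^+=0.1967

x_post = 4.7632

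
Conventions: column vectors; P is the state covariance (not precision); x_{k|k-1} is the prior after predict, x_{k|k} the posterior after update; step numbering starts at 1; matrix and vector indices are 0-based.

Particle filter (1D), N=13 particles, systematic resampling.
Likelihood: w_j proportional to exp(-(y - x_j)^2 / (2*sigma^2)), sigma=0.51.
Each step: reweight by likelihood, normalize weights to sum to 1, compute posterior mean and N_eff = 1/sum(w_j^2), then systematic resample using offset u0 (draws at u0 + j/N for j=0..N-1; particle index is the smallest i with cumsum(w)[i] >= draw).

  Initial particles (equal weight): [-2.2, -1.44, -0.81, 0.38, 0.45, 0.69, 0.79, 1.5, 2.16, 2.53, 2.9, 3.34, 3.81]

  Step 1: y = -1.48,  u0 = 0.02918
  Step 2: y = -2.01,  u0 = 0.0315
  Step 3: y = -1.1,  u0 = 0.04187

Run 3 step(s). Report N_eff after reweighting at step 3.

N_eff = 9.1810

step 1: w=[0.2062, 0.5569, 0.2357, 0.0007, 0.0004, 0.0001, 0.0000, 0.0000, 0.0000, 0.0000, 0.0000, 0.0000, 0.0000]  mean=-1.4459  Neff=2.4500  idx=[0, 0, 0, 1, 1, 1, 1, 1, 1, 1, 2, 2, 2]
step 2: w=[0.1385, 0.1385, 0.1385, 0.0795, 0.0795, 0.0795, 0.0795, 0.0795, 0.0795, 0.0795, 0.0093, 0.0093, 0.0093]  mean=-1.7382  Neff=9.7983  idx=[0, 0, 1, 1, 2, 3, 3, 4, 5, 6, 7, 8, 9]
step 3: w=[0.0142, 0.0142, 0.0142, 0.0142, 0.0142, 0.1161, 0.1161, 0.1161, 0.1161, 0.1161, 0.1161, 0.1161, 0.1161]  mean=-1.4938  Neff=9.1810  idx=[2, 5, 6, 6, 7, 8, 8, 9, 10, 10, 11, 12, 12]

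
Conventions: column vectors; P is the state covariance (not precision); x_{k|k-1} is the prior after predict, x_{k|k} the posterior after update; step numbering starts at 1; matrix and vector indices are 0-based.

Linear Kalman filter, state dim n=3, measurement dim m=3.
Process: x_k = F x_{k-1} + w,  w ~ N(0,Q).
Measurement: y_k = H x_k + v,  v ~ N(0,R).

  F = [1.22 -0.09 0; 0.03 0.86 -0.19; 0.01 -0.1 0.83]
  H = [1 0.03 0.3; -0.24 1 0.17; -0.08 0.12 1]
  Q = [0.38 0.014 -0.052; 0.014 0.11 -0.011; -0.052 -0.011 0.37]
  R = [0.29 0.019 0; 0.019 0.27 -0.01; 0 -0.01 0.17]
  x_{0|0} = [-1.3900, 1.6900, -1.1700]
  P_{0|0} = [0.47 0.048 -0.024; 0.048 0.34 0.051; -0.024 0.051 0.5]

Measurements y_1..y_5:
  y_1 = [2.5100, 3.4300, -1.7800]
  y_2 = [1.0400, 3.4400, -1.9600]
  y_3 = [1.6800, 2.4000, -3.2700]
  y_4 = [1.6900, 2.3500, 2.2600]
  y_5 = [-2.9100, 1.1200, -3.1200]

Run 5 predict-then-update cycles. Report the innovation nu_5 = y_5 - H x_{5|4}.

innov = [-4.6486, -1.0997, -3.5556]

step 1: x^-=[-1.8479, 1.6340, -1.1540]  P^-=[1.0718 0.0616 -0.0772; 0.0616 0.3660 -0.0819; -0.0772 -0.0819 0.7089]  S=[1.3818 -0.1625 0.0547; -0.1625 0.6672 0.1044; 0.0547 0.1044 0.8826]  K=[0.7574 -0.0953 -0.2120; 0.1041 0.5498 -0.1200; 0.0618 -0.0241 0.7981]  nu=[4.6551, 1.5487, -0.9699]  x^+=[1.7358, 3.0866, -1.6777]  P^+=[0.2233 0.0483 -0.0230; 0.0483 0.1704 -0.0425; -0.0230 -0.0425 0.1392]
step 2: x^-=[1.8399, 3.0253, -1.6838]  P^-=[0.7031 0.0641 -0.0738; 0.0641 0.2579 -0.0789; -0.0738 -0.0789 0.4742]  S=[0.9942 -0.0855 0.0172; -0.0855 0.5305 0.0463; 0.0172 0.0463 0.6440]  K=[0.6824 -0.0933 -0.2015; 0.0898 0.4566 -0.1177; 0.0522 -0.0188 0.7307]  nu=[-0.3855, 1.1425, -0.4921]  x^+=[1.5694, 3.5702, -2.0849]  P^+=[0.2015 0.0419 -0.0222; 0.0419 0.1427 -0.0383; -0.0222 -0.0383 0.1272]
step 3: x^-=[1.5933, 3.5136, -2.0718]  P^-=[0.6719 0.0587 -0.0731; 0.0587 0.2353 -0.0717; -0.0731 -0.0717 0.4650]  S=[0.9624 -0.0822 0.0175; -0.0822 0.5109 0.0492; 0.0175 0.0492 0.6361]  K=[0.6725 -0.0976 -0.1992; 0.0851 0.4336 -0.1115; 0.0525 -0.0127 0.7263]  nu=[0.6028, -0.3790, -1.4924]  x^+=[2.3330, 3.5670, -3.1192]  P^+=[0.1985 0.0398 -0.0218; 0.0398 0.1355 -0.0364; -0.0218 -0.0364 0.1262]
step 4: x^-=[2.5252, 3.7303, -2.9223]  P^-=[0.6678 0.0568 -0.0726; 0.0568 0.2292 -0.0694; -0.0726 -0.0694 0.4639]  S=[0.9584 -0.0826 0.0178; -0.0826 0.5061 0.0506; 0.0178 0.0506 0.6354]  K=[0.6710 -0.0994 -0.1985; 0.0836 0.4271 -0.1095; 0.0529 -0.0108 0.7256]  nu=[-0.0705, -0.2774, 4.9367]  x^+=[1.5255, 3.0653, 0.6589]  P^+=[0.1980 0.0391 -0.0216; 0.0391 0.1335 -0.0358; -0.0216 -0.0358 0.1260]
step 5: x^-=[1.5853, 2.5567, 0.2556]  P^-=[0.6672 0.0562 -0.0724; 0.0562 0.2274 -0.0688; -0.0724 -0.0688 0.4637]  S=[0.9579 -0.0829 0.0180; -0.0829 0.5048 0.0510; 0.0180 0.0510 0.6352]  K=[0.6707 -0.1000 -0.1983; 0.0831 0.4253 -0.1089; 0.0530 -0.0102 0.7254]  nu=[-4.6486, -1.0997, -3.5556]  x^+=[-0.7176, 2.0898, -2.5587]  P^+=[0.1979 0.0389 -0.0215; 0.0389 0.1329 -0.0356; -0.0215 -0.0356 0.1260]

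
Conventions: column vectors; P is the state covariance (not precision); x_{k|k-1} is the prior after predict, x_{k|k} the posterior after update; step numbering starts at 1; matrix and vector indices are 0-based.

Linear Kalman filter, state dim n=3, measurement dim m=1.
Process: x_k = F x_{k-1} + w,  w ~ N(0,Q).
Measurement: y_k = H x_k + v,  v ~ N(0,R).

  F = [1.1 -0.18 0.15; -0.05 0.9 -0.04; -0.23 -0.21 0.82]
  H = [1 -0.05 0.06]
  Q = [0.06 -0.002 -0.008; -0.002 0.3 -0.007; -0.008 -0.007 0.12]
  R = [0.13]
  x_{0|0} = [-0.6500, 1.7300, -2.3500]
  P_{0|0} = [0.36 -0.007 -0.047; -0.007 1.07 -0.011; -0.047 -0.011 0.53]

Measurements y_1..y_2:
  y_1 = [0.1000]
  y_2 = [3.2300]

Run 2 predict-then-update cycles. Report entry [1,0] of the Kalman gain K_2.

step 1: x^-=[-1.3789, 1.6835, -2.1408]  P^-=[0.5300 -0.2045 -0.0309; -0.2045 1.1697 -0.2278; -0.0309 -0.2278 0.5634]  S=[0.6831]  K=[0.7882; -0.4049; 0.0209]  nu=[1.6915]  x^+=[-0.0457, 0.9986, -2.1054]  P^+=[0.1057 0.0136 -0.0422; 0.0136 1.0577 -0.2220; -0.0422 -0.2220 0.5631]
step 2: x^-=[-0.5458, 0.9852, -1.9257]  P^-=[0.2275 -0.1984 0.0751; -0.1984 1.1725 -0.3912; 0.0751 -0.3912 0.6446]  S=[0.3940]  K=[0.6141; -0.7120; 0.3385]  nu=[3.9406]  x^+=[1.8742, -1.8203, -0.5918]  P^+=[0.0789 -0.0261 -0.0068; -0.0261 0.9728 -0.2963; -0.0068 -0.2963 0.5994]

K[1,0] = -0.7120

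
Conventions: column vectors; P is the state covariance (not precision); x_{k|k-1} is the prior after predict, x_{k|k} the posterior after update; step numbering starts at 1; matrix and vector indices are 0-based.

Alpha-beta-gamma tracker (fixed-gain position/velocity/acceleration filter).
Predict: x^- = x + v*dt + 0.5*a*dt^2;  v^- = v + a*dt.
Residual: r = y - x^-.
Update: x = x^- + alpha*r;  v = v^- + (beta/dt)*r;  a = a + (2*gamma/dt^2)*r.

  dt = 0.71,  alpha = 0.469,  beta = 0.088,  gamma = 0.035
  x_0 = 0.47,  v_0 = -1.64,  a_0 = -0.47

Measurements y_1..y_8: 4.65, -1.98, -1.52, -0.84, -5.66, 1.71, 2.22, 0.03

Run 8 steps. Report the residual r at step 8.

resid = -0.0910

step 1: x_pred=-0.8129  r=5.4629  x^+=1.7492  v^+=-1.2966  a^+=0.2886
step 2: x_pred=0.9014  r=-2.8814  x^+=-0.4500  v^+=-1.4488  a^+=-0.1115
step 3: x_pred=-1.5068  r=-0.0132  x^+=-1.5130  v^+=-1.5297  a^+=-0.1134
step 4: x_pred=-2.6276  r=1.7876  x^+=-1.7892  v^+=-1.3886  a^+=0.1349
step 5: x_pred=-2.7411  r=-2.9189  x^+=-4.1101  v^+=-1.6546  a^+=-0.2704
step 6: x_pred=-5.3530  r=7.0630  x^+=-2.0405  v^+=-0.9712  a^+=0.7103
step 7: x_pred=-2.5510  r=4.7710  x^+=-0.3134  v^+=0.1245  a^+=1.3728
step 8: x_pred=0.1210  r=-0.0910  x^+=0.0783  v^+=1.0879  a^+=1.3602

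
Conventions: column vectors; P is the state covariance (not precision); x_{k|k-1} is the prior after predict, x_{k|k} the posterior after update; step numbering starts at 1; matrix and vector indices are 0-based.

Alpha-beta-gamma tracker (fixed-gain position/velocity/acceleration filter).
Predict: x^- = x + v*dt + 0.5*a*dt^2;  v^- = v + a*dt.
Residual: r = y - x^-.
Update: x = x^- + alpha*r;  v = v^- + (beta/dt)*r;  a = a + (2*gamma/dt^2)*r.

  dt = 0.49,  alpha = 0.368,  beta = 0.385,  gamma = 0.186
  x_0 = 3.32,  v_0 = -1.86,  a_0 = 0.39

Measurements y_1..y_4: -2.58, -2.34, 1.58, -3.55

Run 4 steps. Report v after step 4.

step 1: x_pred=2.4554  r=-5.0354  x^+=0.6024  v^+=-5.6253  a^+=-7.4116
step 2: x_pred=-3.0438  r=0.7038  x^+=-2.7848  v^+=-8.7040  a^+=-6.3212
step 3: x_pred=-7.8086  r=9.3886  x^+=-4.3536  v^+=-4.4247  a^+=8.2251
step 4: x_pred=-5.5343  r=1.9843  x^+=-4.8041  v^+=1.1647  a^+=11.2994

v_post = 1.1647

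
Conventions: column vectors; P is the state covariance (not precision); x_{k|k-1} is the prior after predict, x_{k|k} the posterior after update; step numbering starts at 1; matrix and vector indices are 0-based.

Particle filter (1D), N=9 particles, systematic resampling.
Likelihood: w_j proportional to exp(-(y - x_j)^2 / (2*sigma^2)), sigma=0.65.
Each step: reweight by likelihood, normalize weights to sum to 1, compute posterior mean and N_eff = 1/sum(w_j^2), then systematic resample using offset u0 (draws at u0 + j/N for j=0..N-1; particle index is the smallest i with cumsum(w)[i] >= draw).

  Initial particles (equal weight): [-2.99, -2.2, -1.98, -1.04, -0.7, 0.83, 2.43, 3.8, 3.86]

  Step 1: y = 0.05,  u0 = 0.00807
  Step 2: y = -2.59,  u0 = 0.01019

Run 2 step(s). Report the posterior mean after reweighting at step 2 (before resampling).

post_mean = -0.9265

step 1: w=[0.0000, 0.0020, 0.0061, 0.1950, 0.4088, 0.3872, 0.0010, 0.0000, 0.0000]  mean=-0.1816  Neff=2.8162  idx=[3, 3, 4, 4, 4, 4, 5, 5, 5]
step 2: w=[0.3331, 0.3331, 0.0835, 0.0835, 0.0835, 0.0835, 0.0000, 0.0000, 0.0000]  mean=-0.9265  Neff=4.0040  idx=[0, 0, 0, 1, 1, 1, 2, 3, 4]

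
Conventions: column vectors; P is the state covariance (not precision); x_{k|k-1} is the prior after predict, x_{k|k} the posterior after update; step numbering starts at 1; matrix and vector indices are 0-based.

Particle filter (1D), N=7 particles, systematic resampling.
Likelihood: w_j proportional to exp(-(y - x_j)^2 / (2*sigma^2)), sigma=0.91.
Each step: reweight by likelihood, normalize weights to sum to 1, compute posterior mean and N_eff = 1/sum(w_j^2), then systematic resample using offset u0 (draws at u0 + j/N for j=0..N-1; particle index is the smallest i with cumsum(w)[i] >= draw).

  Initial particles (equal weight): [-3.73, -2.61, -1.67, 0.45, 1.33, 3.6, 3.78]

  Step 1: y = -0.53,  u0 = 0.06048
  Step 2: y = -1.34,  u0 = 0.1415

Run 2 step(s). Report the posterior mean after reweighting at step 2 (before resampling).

step 1: w=[0.0017, 0.0604, 0.3754, 0.4607, 0.1019, 0.0000, 0.0000]  mean=-0.4478  Neff=2.7238  idx=[1, 2, 2, 3, 3, 3, 4]
step 2: w=[0.1400, 0.3471, 0.3471, 0.0536, 0.0536, 0.0536, 0.0050]  mean=-1.4459  Neff=3.7139  idx=[1, 1, 1, 2, 2, 3, 6]

post_mean = -1.4459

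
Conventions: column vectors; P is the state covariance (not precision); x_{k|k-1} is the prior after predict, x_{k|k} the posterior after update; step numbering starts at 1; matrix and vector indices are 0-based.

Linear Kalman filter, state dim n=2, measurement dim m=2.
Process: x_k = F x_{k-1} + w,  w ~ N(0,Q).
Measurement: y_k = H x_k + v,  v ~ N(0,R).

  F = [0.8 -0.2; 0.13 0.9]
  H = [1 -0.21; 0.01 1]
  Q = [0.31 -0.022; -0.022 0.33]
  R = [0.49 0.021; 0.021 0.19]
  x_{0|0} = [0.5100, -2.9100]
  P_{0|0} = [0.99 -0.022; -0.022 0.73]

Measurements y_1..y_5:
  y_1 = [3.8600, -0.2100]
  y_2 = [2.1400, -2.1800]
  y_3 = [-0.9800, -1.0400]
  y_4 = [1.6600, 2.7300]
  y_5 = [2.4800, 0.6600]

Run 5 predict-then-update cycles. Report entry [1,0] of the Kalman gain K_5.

step 1: x^-=[0.9900, -2.5527]  P^-=[0.9798 -0.0657; -0.0657 0.9329]  S=[1.5386 -0.2307; -0.2307 1.1217]  K=[0.6587 0.0856; -0.0469 0.8215]  nu=[2.3339, 2.3328]  x^+=[2.7270, -0.7458]  P^+=[0.3302 0.0268; 0.0268 0.1548]
step 2: x^-=[2.3307, -0.3167]  P^-=[0.5189 0.0031; 0.0031 0.4673]  S=[1.0282 -0.0689; -0.0689 0.6574]  K=[0.5085 0.0658; -0.0451 0.7061]  nu=[-0.2572, -1.8866]  x^+=[2.0757, -1.6372]  P^+=[0.2549 0.0206; 0.0206 0.1330]
step 3: x^-=[1.9880, -1.2037]  P^-=[0.4718 -0.0051; -0.0051 0.4469]  S=[0.9837 -0.0732; -0.0732 0.6368]  K=[0.4848 0.0551; -0.0488 0.6960]  nu=[-3.2208, 0.1438]  x^+=[0.4344, -0.9465]  P^+=[0.2426 0.0182; 0.0182 0.1310]
step 4: x^-=[0.5368, -0.7954]  P^-=[0.4646 -0.0077; -0.0077 0.4445]  S=[0.9775 -0.0754; -0.0754 0.6344]  K=[0.4810 0.0523; -0.0498 0.6946]  nu=[0.9562, 3.5200]  x^+=[1.1810, 1.6021]  P^+=[0.2405 0.0176; 0.0176 0.1308]
step 5: x^-=[0.6244, 1.5954]  P^-=[0.4635 -0.0083; -0.0083 0.4441]  S=[0.9766 -0.0759; -0.0759 0.6340]  K=[0.4804 0.0518; -0.0500 0.6944]  nu=[2.1907, -0.9417]  x^+=[1.6281, 0.8320]  P^+=[0.2402 0.0175; 0.0175 0.1307]

K[1,0] = -0.0500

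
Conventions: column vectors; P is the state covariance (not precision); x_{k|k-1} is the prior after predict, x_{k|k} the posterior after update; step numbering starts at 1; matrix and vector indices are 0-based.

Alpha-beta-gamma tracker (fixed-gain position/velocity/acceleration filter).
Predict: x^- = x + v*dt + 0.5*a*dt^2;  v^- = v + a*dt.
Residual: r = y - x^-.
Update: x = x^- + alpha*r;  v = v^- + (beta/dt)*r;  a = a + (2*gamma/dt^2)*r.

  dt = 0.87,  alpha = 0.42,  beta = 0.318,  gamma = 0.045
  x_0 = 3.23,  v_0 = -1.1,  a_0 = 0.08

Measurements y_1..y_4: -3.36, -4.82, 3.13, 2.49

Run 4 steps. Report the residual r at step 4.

step 1: x_pred=2.3033  r=-5.6633  x^+=-0.0753  v^+=-3.1004  a^+=-0.5934
step 2: x_pred=-2.9972  r=-1.8228  x^+=-3.7628  v^+=-4.2829  a^+=-0.8101
step 3: x_pred=-7.7955  r=10.9255  x^+=-3.2068  v^+=-0.9943  a^+=0.4890
step 4: x_pred=-3.8868  r=6.3768  x^+=-1.2085  v^+=1.7620  a^+=1.2472

resid = 6.3768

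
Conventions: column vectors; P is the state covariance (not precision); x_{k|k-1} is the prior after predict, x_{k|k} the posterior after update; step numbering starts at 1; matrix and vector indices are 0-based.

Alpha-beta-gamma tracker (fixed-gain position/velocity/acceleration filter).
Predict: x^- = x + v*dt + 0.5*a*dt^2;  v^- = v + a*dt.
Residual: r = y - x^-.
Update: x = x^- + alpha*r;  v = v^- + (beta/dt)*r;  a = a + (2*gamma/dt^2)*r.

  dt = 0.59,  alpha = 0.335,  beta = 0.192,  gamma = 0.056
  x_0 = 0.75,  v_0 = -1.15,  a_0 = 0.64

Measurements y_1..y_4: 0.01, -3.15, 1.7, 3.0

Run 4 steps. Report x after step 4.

step 1: x_pred=0.1829  r=-0.1729  x^+=0.1250  v^+=-0.8287  a^+=0.5844
step 2: x_pred=-0.2622  r=-2.8878  x^+=-1.2296  v^+=-1.4236  a^+=-0.3448
step 3: x_pred=-2.1296  r=3.8296  x^+=-0.8467  v^+=-0.3808  a^+=0.8874
step 4: x_pred=-0.9169  r=3.9169  x^+=0.3953  v^+=1.4174  a^+=2.1476

x_post = 0.3953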